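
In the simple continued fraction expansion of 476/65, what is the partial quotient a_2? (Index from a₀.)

476 = 7·65 + 21   →  a_0 = 7
65 = 3·21 + 2   →  a_1 = 3
21 = 10·2 + 1   →  a_2 = 10

10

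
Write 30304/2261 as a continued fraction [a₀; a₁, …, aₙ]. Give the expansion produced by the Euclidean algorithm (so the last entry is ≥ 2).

[13; 2, 2, 13, 3, 3, 3]

30304 = 13*2261 + 911
2261 = 2*911 + 439
911 = 2*439 + 33
439 = 13*33 + 10
33 = 3*10 + 3
10 = 3*3 + 1
3 = 3*1 + 0  (stop)
So 30304/2261 = [13; 2, 2, 13, 3, 3, 3].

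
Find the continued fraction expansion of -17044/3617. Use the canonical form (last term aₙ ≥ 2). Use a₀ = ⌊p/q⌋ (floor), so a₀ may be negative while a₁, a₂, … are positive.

-17044 = -5×3617 + 1041
3617 = 3×1041 + 494
1041 = 2×494 + 53
494 = 9×53 + 17
53 = 3×17 + 2
17 = 8×2 + 1
2 = 2×1 + 0  (stop)
So -17044/3617 = [-5; 3, 2, 9, 3, 8, 2].

[-5; 3, 2, 9, 3, 8, 2]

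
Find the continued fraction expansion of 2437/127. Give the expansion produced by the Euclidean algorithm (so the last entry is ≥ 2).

2437 = 19*127 + 24
127 = 5*24 + 7
24 = 3*7 + 3
7 = 2*3 + 1
3 = 3*1 + 0  (stop)
So 2437/127 = [19; 5, 3, 2, 3].

[19; 5, 3, 2, 3]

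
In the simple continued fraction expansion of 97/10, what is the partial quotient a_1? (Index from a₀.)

97 = 9·10 + 7   →  a_0 = 9
10 = 1·7 + 3   →  a_1 = 1

1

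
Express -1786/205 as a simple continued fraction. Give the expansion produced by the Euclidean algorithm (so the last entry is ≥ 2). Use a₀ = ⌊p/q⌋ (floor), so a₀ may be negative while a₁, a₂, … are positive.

[-9; 3, 2, 9, 3]

-1786 = -9*205 + 59
205 = 3*59 + 28
59 = 2*28 + 3
28 = 9*3 + 1
3 = 3*1 + 0  (stop)
So -1786/205 = [-9; 3, 2, 9, 3].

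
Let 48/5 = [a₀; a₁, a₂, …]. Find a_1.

1

48 = 9·5 + 3   →  a_0 = 9
5 = 1·3 + 2   →  a_1 = 1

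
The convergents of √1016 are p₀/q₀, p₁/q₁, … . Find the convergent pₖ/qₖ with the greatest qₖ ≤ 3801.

113761/3569

√1016 = [31; 1, 6, 1, 62, …] (period length 4).
Convergents:
  p_0/q_0 = 31/1
  p_1/q_1 = 32/1
  p_2/q_2 = 223/7
  p_3/q_3 = 255/8
  p_4/q_4 = 16033/503
  p_5/q_5 = 16288/511
  p_6/q_6 = 113761/3569
  p_7/q_7 = 130049/4080
q_6 = 3569 ≤ 3801 < 4080 = q_7, so the answer is 113761/3569.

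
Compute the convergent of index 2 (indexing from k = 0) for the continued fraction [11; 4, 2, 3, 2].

Using pₖ = aₖpₖ₋₁ + pₖ₋₂, qₖ = aₖqₖ₋₁ + qₖ₋₂ (with p₋₁=1, p₋₂=0, q₋₁=0, q₋₂=1):
  k=0: a=11, p=11, q=1
  k=1: a=4, p=45, q=4
  k=2: a=2, p=101, q=9

101/9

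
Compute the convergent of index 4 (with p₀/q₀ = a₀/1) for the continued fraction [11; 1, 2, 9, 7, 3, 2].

Using pₖ = aₖpₖ₋₁ + pₖ₋₂, qₖ = aₖqₖ₋₁ + qₖ₋₂ (with p₋₁=1, p₋₂=0, q₋₁=0, q₋₂=1):
  k=0: a=11, p=11, q=1
  k=1: a=1, p=12, q=1
  k=2: a=2, p=35, q=3
  k=3: a=9, p=327, q=28
  k=4: a=7, p=2324, q=199

2324/199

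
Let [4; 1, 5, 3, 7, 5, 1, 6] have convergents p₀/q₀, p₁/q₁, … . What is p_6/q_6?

Using pₖ = aₖpₖ₋₁ + pₖ₋₂, qₖ = aₖqₖ₋₁ + qₖ₋₂ (with p₋₁=1, p₋₂=0, q₋₁=0, q₋₂=1):
  k=0: a=4, p=4, q=1
  k=1: a=1, p=5, q=1
  k=2: a=5, p=29, q=6
  k=3: a=3, p=92, q=19
  k=4: a=7, p=673, q=139
  k=5: a=5, p=3457, q=714
  k=6: a=1, p=4130, q=853

4130/853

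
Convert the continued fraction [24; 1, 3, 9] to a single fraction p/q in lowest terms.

916/37

Fold from the inside: start with 9/1.
  3 + 1/9 = 28/9
  1 + 9/28 = 37/28
  24 + 28/37 = 916/37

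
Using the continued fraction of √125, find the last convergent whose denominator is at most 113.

682/61

√125 = [11; 5, 1, 1, 5, 22, …] (period length 5).
Convergents:
  p_0/q_0 = 11/1
  p_1/q_1 = 56/5
  p_2/q_2 = 67/6
  p_3/q_3 = 123/11
  p_4/q_4 = 682/61
  p_5/q_5 = 15127/1353
q_4 = 61 ≤ 113 < 1353 = q_5, so the answer is 682/61.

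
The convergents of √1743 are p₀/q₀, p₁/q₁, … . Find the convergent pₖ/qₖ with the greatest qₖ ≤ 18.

√1743 = [41; 1, 2, 1, 82, …] (period length 4).
Convergents:
  p_0/q_0 = 41/1
  p_1/q_1 = 42/1
  p_2/q_2 = 125/3
  p_3/q_3 = 167/4
  p_4/q_4 = 13819/331
q_3 = 4 ≤ 18 < 331 = q_4, so the answer is 167/4.

167/4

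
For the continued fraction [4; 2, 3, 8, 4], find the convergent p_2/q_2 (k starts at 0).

Using pₖ = aₖpₖ₋₁ + pₖ₋₂, qₖ = aₖqₖ₋₁ + qₖ₋₂ (with p₋₁=1, p₋₂=0, q₋₁=0, q₋₂=1):
  k=0: a=4, p=4, q=1
  k=1: a=2, p=9, q=2
  k=2: a=3, p=31, q=7

31/7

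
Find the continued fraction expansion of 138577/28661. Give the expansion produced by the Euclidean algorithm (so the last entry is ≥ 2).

[4; 1, 5, 16, 7, 3, 13]

138577 = 4*28661 + 23933
28661 = 1*23933 + 4728
23933 = 5*4728 + 293
4728 = 16*293 + 40
293 = 7*40 + 13
40 = 3*13 + 1
13 = 13*1 + 0  (stop)
So 138577/28661 = [4; 1, 5, 16, 7, 3, 13].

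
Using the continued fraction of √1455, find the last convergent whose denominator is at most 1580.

23764/623

√1455 = [38; 6, 1, 11, 1, 6, 76, …] (period length 6).
Convergents:
  p_0/q_0 = 38/1
  p_1/q_1 = 229/6
  p_2/q_2 = 267/7
  p_3/q_3 = 3166/83
  p_4/q_4 = 3433/90
  p_5/q_5 = 23764/623
  p_6/q_6 = 1809497/47438
q_5 = 623 ≤ 1580 < 47438 = q_6, so the answer is 23764/623.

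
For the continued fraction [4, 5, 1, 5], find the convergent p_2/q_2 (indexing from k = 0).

Using pₖ = aₖpₖ₋₁ + pₖ₋₂, qₖ = aₖqₖ₋₁ + qₖ₋₂ (with p₋₁=1, p₋₂=0, q₋₁=0, q₋₂=1):
  k=0: a=4, p=4, q=1
  k=1: a=5, p=21, q=5
  k=2: a=1, p=25, q=6

25/6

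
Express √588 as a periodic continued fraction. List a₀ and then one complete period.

a₀ = ⌊√588⌋ = 24.
With m₀=0, d₀=1 and mₖ₊₁ = dₖaₖ − mₖ, dₖ₊₁ = (n − mₖ₊₁²)/dₖ, aₖ₊₁ = ⌊(a₀+mₖ₊₁)/dₖ₊₁⌋:
  k=1: m=24, d=12, a=4
  k=2: m=24, d=1, a=48
d=1 and a=2a₀=48 at k=2, so the next step gives (m, d) = (24, 12) again — its k=1 value — and the period has length 2.

[24; 4, 48]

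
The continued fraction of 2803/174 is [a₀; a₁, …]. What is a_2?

6

2803 = 16·174 + 19   →  a_0 = 16
174 = 9·19 + 3   →  a_1 = 9
19 = 6·3 + 1   →  a_2 = 6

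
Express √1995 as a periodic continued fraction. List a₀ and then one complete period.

a₀ = ⌊√1995⌋ = 44.
With m₀=0, d₀=1 and mₖ₊₁ = dₖaₖ − mₖ, dₖ₊₁ = (n − mₖ₊₁²)/dₖ, aₖ₊₁ = ⌊(a₀+mₖ₊₁)/dₖ₊₁⌋:
  k=1: m=44, d=59, a=1
  k=2: m=15, d=30, a=1
  k=3: m=15, d=59, a=1
  k=4: m=44, d=1, a=88
d=1 and a=2a₀=88 at k=4, so the next step gives (m, d) = (44, 59) again — its k=1 value — and the period has length 4.

[44; 1, 1, 1, 88]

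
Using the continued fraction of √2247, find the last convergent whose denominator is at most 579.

18724/395

√2247 = [47; 2, 2, 15, 2, 2, 94, …] (period length 6).
Convergents:
  p_0/q_0 = 47/1
  p_1/q_1 = 95/2
  p_2/q_2 = 237/5
  p_3/q_3 = 3650/77
  p_4/q_4 = 7537/159
  p_5/q_5 = 18724/395
  p_6/q_6 = 1767593/37289
q_5 = 395 ≤ 579 < 37289 = q_6, so the answer is 18724/395.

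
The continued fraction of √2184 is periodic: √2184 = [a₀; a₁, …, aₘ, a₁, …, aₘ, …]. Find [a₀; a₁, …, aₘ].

[46; 1, 2, 1, 2, 1, 92]

a₀ = ⌊√2184⌋ = 46.
With m₀=0, d₀=1 and mₖ₊₁ = dₖaₖ − mₖ, dₖ₊₁ = (n − mₖ₊₁²)/dₖ, aₖ₊₁ = ⌊(a₀+mₖ₊₁)/dₖ₊₁⌋:
  k=1: m=46, d=68, a=1
  k=2: m=22, d=25, a=2
  k=3: m=28, d=56, a=1
  k=4: m=28, d=25, a=2
  k=5: m=22, d=68, a=1
  k=6: m=46, d=1, a=92
d=1 and a=2a₀=92 at k=6, so the next step gives (m, d) = (46, 68) again — its k=1 value — and the period has length 6.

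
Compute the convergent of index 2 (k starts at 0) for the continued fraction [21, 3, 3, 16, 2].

213/10

Using pₖ = aₖpₖ₋₁ + pₖ₋₂, qₖ = aₖqₖ₋₁ + qₖ₋₂ (with p₋₁=1, p₋₂=0, q₋₁=0, q₋₂=1):
  k=0: a=21, p=21, q=1
  k=1: a=3, p=64, q=3
  k=2: a=3, p=213, q=10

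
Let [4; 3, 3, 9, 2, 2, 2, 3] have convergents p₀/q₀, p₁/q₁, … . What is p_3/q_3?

400/93

Using pₖ = aₖpₖ₋₁ + pₖ₋₂, qₖ = aₖqₖ₋₁ + qₖ₋₂ (with p₋₁=1, p₋₂=0, q₋₁=0, q₋₂=1):
  k=0: a=4, p=4, q=1
  k=1: a=3, p=13, q=3
  k=2: a=3, p=43, q=10
  k=3: a=9, p=400, q=93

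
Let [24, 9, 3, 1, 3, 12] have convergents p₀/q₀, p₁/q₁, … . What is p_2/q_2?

Using pₖ = aₖpₖ₋₁ + pₖ₋₂, qₖ = aₖqₖ₋₁ + qₖ₋₂ (with p₋₁=1, p₋₂=0, q₋₁=0, q₋₂=1):
  k=0: a=24, p=24, q=1
  k=1: a=9, p=217, q=9
  k=2: a=3, p=675, q=28

675/28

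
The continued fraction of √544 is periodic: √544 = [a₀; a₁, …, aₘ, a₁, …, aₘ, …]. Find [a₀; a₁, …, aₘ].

[23; 3, 11, 3, 46]

a₀ = ⌊√544⌋ = 23.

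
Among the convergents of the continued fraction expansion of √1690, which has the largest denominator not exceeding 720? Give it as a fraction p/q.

√1690 = [41; 9, 8, 9, 82, …] (period length 4).
Convergents:
  p_0/q_0 = 41/1
  p_1/q_1 = 370/9
  p_2/q_2 = 3001/73
  p_3/q_3 = 27379/666
  p_4/q_4 = 2248079/54685
q_3 = 666 ≤ 720 < 54685 = q_4, so the answer is 27379/666.

27379/666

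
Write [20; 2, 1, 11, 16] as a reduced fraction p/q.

11453/563

Fold from the inside: start with 16/1.
  11 + 1/16 = 177/16
  1 + 16/177 = 193/177
  2 + 177/193 = 563/193
  20 + 193/563 = 11453/563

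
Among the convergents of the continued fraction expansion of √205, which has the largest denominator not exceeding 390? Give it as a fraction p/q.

1847/129

√205 = [14; 3, 6, 1, 4, 1, 6, 3, 28, …] (period length 8).
Convergents:
  p_0/q_0 = 14/1
  p_1/q_1 = 43/3
  p_2/q_2 = 272/19
  p_3/q_3 = 315/22
  p_4/q_4 = 1532/107
  p_5/q_5 = 1847/129
  p_6/q_6 = 12614/881
q_5 = 129 ≤ 390 < 881 = q_6, so the answer is 1847/129.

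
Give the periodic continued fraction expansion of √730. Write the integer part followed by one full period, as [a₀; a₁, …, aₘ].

a₀ = ⌊√730⌋ = 27.
With m₀=0, d₀=1 and mₖ₊₁ = dₖaₖ − mₖ, dₖ₊₁ = (n − mₖ₊₁²)/dₖ, aₖ₊₁ = ⌊(a₀+mₖ₊₁)/dₖ₊₁⌋:
  k=1: m=27, d=1, a=54
d=1 and a=2a₀=54 at k=1, so the next step gives (m, d) = (27, 1) again — its k=1 value — and the period has length 1.

[27; 54]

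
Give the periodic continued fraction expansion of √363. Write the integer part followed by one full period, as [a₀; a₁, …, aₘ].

[19; 19, 38]

a₀ = ⌊√363⌋ = 19.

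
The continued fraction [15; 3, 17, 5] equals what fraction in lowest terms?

Using pₖ = aₖpₖ₋₁ + pₖ₋₂ and qₖ = aₖqₖ₋₁ + qₖ₋₂:
  k=0: a=15, p=15, q=1
  k=1: a=3, p=46, q=3
  k=2: a=17, p=797, q=52
  k=3: a=5, p=4031, q=263

4031/263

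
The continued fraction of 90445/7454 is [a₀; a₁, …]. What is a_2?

2

90445 = 12·7454 + 997   →  a_0 = 12
7454 = 7·997 + 475   →  a_1 = 7
997 = 2·475 + 47   →  a_2 = 2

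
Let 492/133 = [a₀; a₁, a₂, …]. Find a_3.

3

492 = 3·133 + 93   →  a_0 = 3
133 = 1·93 + 40   →  a_1 = 1
93 = 2·40 + 13   →  a_2 = 2
40 = 3·13 + 1   →  a_3 = 3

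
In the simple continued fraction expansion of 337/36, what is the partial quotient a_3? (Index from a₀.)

337 = 9·36 + 13   →  a_0 = 9
36 = 2·13 + 10   →  a_1 = 2
13 = 1·10 + 3   →  a_2 = 1
10 = 3·3 + 1   →  a_3 = 3

3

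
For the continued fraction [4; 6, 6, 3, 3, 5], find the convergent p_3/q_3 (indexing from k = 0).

487/117

Using pₖ = aₖpₖ₋₁ + pₖ₋₂, qₖ = aₖqₖ₋₁ + qₖ₋₂ (with p₋₁=1, p₋₂=0, q₋₁=0, q₋₂=1):
  k=0: a=4, p=4, q=1
  k=1: a=6, p=25, q=6
  k=2: a=6, p=154, q=37
  k=3: a=3, p=487, q=117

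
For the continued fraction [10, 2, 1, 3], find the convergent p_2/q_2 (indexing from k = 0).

Using pₖ = aₖpₖ₋₁ + pₖ₋₂, qₖ = aₖqₖ₋₁ + qₖ₋₂ (with p₋₁=1, p₋₂=0, q₋₁=0, q₋₂=1):
  k=0: a=10, p=10, q=1
  k=1: a=2, p=21, q=2
  k=2: a=1, p=31, q=3

31/3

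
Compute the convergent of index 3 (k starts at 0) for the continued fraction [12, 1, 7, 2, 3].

Using pₖ = aₖpₖ₋₁ + pₖ₋₂, qₖ = aₖqₖ₋₁ + qₖ₋₂ (with p₋₁=1, p₋₂=0, q₋₁=0, q₋₂=1):
  k=0: a=12, p=12, q=1
  k=1: a=1, p=13, q=1
  k=2: a=7, p=103, q=8
  k=3: a=2, p=219, q=17

219/17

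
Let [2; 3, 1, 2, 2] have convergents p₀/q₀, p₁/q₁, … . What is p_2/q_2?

9/4

Using pₖ = aₖpₖ₋₁ + pₖ₋₂, qₖ = aₖqₖ₋₁ + qₖ₋₂ (with p₋₁=1, p₋₂=0, q₋₁=0, q₋₂=1):
  k=0: a=2, p=2, q=1
  k=1: a=3, p=7, q=3
  k=2: a=1, p=9, q=4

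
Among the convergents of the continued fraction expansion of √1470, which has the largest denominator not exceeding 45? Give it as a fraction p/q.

√1470 = [38; 2, 1, 14, 1, 2, 76, …] (period length 6).
Convergents:
  p_0/q_0 = 38/1
  p_1/q_1 = 77/2
  p_2/q_2 = 115/3
  p_3/q_3 = 1687/44
  p_4/q_4 = 1802/47
q_3 = 44 ≤ 45 < 47 = q_4, so the answer is 1687/44.

1687/44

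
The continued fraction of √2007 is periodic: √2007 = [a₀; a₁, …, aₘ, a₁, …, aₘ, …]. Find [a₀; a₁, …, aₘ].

a₀ = ⌊√2007⌋ = 44.
With m₀=0, d₀=1 and mₖ₊₁ = dₖaₖ − mₖ, dₖ₊₁ = (n − mₖ₊₁²)/dₖ, aₖ₊₁ = ⌊(a₀+mₖ₊₁)/dₖ₊₁⌋:
  k=1: m=44, d=71, a=1
  k=2: m=27, d=18, a=3
  k=3: m=27, d=71, a=1
  k=4: m=44, d=1, a=88
d=1 and a=2a₀=88 at k=4, so the next step gives (m, d) = (44, 71) again — its k=1 value — and the period has length 4.

[44; 1, 3, 1, 88]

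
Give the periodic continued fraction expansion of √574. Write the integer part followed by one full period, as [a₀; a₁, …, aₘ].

[23; 1, 22, 1, 46]

a₀ = ⌊√574⌋ = 23.
With m₀=0, d₀=1 and mₖ₊₁ = dₖaₖ − mₖ, dₖ₊₁ = (n − mₖ₊₁²)/dₖ, aₖ₊₁ = ⌊(a₀+mₖ₊₁)/dₖ₊₁⌋:
  k=1: m=23, d=45, a=1
  k=2: m=22, d=2, a=22
  k=3: m=22, d=45, a=1
  k=4: m=23, d=1, a=46
d=1 and a=2a₀=46 at k=4, so the next step gives (m, d) = (23, 45) again — its k=1 value — and the period has length 4.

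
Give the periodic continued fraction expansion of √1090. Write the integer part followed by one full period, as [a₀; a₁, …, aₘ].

[33; 66]

a₀ = ⌊√1090⌋ = 33.
With m₀=0, d₀=1 and mₖ₊₁ = dₖaₖ − mₖ, dₖ₊₁ = (n − mₖ₊₁²)/dₖ, aₖ₊₁ = ⌊(a₀+mₖ₊₁)/dₖ₊₁⌋:
  k=1: m=33, d=1, a=66
d=1 and a=2a₀=66 at k=1, so the next step gives (m, d) = (33, 1) again — its k=1 value — and the period has length 1.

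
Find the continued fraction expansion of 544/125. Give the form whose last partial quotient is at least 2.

[4; 2, 1, 5, 3, 2]

544 = 4*125 + 44
125 = 2*44 + 37
44 = 1*37 + 7
37 = 5*7 + 2
7 = 3*2 + 1
2 = 2*1 + 0  (stop)
So 544/125 = [4; 2, 1, 5, 3, 2].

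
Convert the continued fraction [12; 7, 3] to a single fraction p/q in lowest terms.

Fold from the inside: start with 3/1.
  7 + 1/3 = 22/3
  12 + 3/22 = 267/22

267/22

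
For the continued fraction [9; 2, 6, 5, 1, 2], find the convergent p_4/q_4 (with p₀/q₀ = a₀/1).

757/80

Using pₖ = aₖpₖ₋₁ + pₖ₋₂, qₖ = aₖqₖ₋₁ + qₖ₋₂ (with p₋₁=1, p₋₂=0, q₋₁=0, q₋₂=1):
  k=0: a=9, p=9, q=1
  k=1: a=2, p=19, q=2
  k=2: a=6, p=123, q=13
  k=3: a=5, p=634, q=67
  k=4: a=1, p=757, q=80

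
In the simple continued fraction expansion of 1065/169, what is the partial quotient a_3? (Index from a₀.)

1065 = 6·169 + 51   →  a_0 = 6
169 = 3·51 + 16   →  a_1 = 3
51 = 3·16 + 3   →  a_2 = 3
16 = 5·3 + 1   →  a_3 = 5

5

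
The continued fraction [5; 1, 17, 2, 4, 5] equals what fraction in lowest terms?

5155/867

Fold from the inside: start with 5/1.
  4 + 1/5 = 21/5
  2 + 5/21 = 47/21
  17 + 21/47 = 820/47
  1 + 47/820 = 867/820
  5 + 820/867 = 5155/867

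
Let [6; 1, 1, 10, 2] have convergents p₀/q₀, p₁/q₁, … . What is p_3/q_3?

Using pₖ = aₖpₖ₋₁ + pₖ₋₂, qₖ = aₖqₖ₋₁ + qₖ₋₂ (with p₋₁=1, p₋₂=0, q₋₁=0, q₋₂=1):
  k=0: a=6, p=6, q=1
  k=1: a=1, p=7, q=1
  k=2: a=1, p=13, q=2
  k=3: a=10, p=137, q=21

137/21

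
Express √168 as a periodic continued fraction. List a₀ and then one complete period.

[12; 1, 24]

a₀ = ⌊√168⌋ = 12.
With m₀=0, d₀=1 and mₖ₊₁ = dₖaₖ − mₖ, dₖ₊₁ = (n − mₖ₊₁²)/dₖ, aₖ₊₁ = ⌊(a₀+mₖ₊₁)/dₖ₊₁⌋:
  k=1: m=12, d=24, a=1
  k=2: m=12, d=1, a=24
d=1 and a=2a₀=24 at k=2, so the next step gives (m, d) = (12, 24) again — its k=1 value — and the period has length 2.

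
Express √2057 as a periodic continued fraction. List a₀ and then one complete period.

a₀ = ⌊√2057⌋ = 45.
With m₀=0, d₀=1 and mₖ₊₁ = dₖaₖ − mₖ, dₖ₊₁ = (n − mₖ₊₁²)/dₖ, aₖ₊₁ = ⌊(a₀+mₖ₊₁)/dₖ₊₁⌋:
  k=1: m=45, d=32, a=2
  k=2: m=19, d=53, a=1
  k=3: m=34, d=17, a=4
  k=4: m=34, d=53, a=1
  k=5: m=19, d=32, a=2
  k=6: m=45, d=1, a=90
d=1 and a=2a₀=90 at k=6, so the next step gives (m, d) = (45, 32) again — its k=1 value — and the period has length 6.

[45; 2, 1, 4, 1, 2, 90]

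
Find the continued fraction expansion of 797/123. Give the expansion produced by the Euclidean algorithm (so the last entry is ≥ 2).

797 = 6×123 + 59
123 = 2×59 + 5
59 = 11×5 + 4
5 = 1×4 + 1
4 = 4×1 + 0  (stop)
So 797/123 = [6; 2, 11, 1, 4].

[6; 2, 11, 1, 4]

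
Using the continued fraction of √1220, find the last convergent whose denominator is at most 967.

√1220 = [34; 1, 12, 1, 68, …] (period length 4).
Convergents:
  p_0/q_0 = 34/1
  p_1/q_1 = 35/1
  p_2/q_2 = 454/13
  p_3/q_3 = 489/14
  p_4/q_4 = 33706/965
  p_5/q_5 = 34195/979
q_4 = 965 ≤ 967 < 979 = q_5, so the answer is 33706/965.

33706/965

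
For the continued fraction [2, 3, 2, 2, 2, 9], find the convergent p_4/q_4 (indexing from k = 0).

Using pₖ = aₖpₖ₋₁ + pₖ₋₂, qₖ = aₖqₖ₋₁ + qₖ₋₂ (with p₋₁=1, p₋₂=0, q₋₁=0, q₋₂=1):
  k=0: a=2, p=2, q=1
  k=1: a=3, p=7, q=3
  k=2: a=2, p=16, q=7
  k=3: a=2, p=39, q=17
  k=4: a=2, p=94, q=41

94/41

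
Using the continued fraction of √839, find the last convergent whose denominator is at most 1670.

47851/1652

√839 = [28; 1, 27, 1, 56, …] (period length 4).
Convergents:
  p_0/q_0 = 28/1
  p_1/q_1 = 29/1
  p_2/q_2 = 811/28
  p_3/q_3 = 840/29
  p_4/q_4 = 47851/1652
  p_5/q_5 = 48691/1681
q_4 = 1652 ≤ 1670 < 1681 = q_5, so the answer is 47851/1652.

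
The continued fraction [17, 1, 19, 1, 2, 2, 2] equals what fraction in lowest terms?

6319/352

Using pₖ = aₖpₖ₋₁ + pₖ₋₂ and qₖ = aₖqₖ₋₁ + qₖ₋₂:
  k=0: a=17, p=17, q=1
  k=1: a=1, p=18, q=1
  k=2: a=19, p=359, q=20
  k=3: a=1, p=377, q=21
  k=4: a=2, p=1113, q=62
  k=5: a=2, p=2603, q=145
  k=6: a=2, p=6319, q=352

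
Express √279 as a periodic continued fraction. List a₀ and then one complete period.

[16; 1, 2, 2, 1, 2, 2, 1, 32]

a₀ = ⌊√279⌋ = 16.
With m₀=0, d₀=1 and mₖ₊₁ = dₖaₖ − mₖ, dₖ₊₁ = (n − mₖ₊₁²)/dₖ, aₖ₊₁ = ⌊(a₀+mₖ₊₁)/dₖ₊₁⌋:
  k=1: m=16, d=23, a=1
  k=2: m=7, d=10, a=2
  k=3: m=13, d=11, a=2
  k=4: m=9, d=18, a=1
  k=5: m=9, d=11, a=2
  k=6: m=13, d=10, a=2
  k=7: m=7, d=23, a=1
  k=8: m=16, d=1, a=32
d=1 and a=2a₀=32 at k=8, so the next step gives (m, d) = (16, 23) again — its k=1 value — and the period has length 8.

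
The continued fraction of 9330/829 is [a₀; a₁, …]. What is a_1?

9330 = 11·829 + 211   →  a_0 = 11
829 = 3·211 + 196   →  a_1 = 3

3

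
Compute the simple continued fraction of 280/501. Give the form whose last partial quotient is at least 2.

[0; 1, 1, 3, 1, 2, 1, 14]

280 = 0·501 + 280
501 = 1·280 + 221
280 = 1·221 + 59
221 = 3·59 + 44
59 = 1·44 + 15
44 = 2·15 + 14
15 = 1·14 + 1
14 = 14·1 + 0  (stop)
So 280/501 = [0; 1, 1, 3, 1, 2, 1, 14].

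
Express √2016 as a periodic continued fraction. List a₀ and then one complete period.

a₀ = ⌊√2016⌋ = 44.
With m₀=0, d₀=1 and mₖ₊₁ = dₖaₖ − mₖ, dₖ₊₁ = (n − mₖ₊₁²)/dₖ, aₖ₊₁ = ⌊(a₀+mₖ₊₁)/dₖ₊₁⌋:
  k=1: m=44, d=80, a=1
  k=2: m=36, d=9, a=8
  k=3: m=36, d=80, a=1
  k=4: m=44, d=1, a=88
d=1 and a=2a₀=88 at k=4, so the next step gives (m, d) = (44, 80) again — its k=1 value — and the period has length 4.

[44; 1, 8, 1, 88]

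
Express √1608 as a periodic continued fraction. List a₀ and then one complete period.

a₀ = ⌊√1608⌋ = 40.
With m₀=0, d₀=1 and mₖ₊₁ = dₖaₖ − mₖ, dₖ₊₁ = (n − mₖ₊₁²)/dₖ, aₖ₊₁ = ⌊(a₀+mₖ₊₁)/dₖ₊₁⌋:
  k=1: m=40, d=8, a=10
  k=2: m=40, d=1, a=80
d=1 and a=2a₀=80 at k=2, so the next step gives (m, d) = (40, 8) again — its k=1 value — and the period has length 2.

[40; 10, 80]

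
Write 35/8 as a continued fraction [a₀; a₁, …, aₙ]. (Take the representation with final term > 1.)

[4; 2, 1, 2]

35 = 4*8 + 3
8 = 2*3 + 2
3 = 1*2 + 1
2 = 2*1 + 0  (stop)
So 35/8 = [4; 2, 1, 2].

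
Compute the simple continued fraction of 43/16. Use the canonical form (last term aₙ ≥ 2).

43 = 2×16 + 11
16 = 1×11 + 5
11 = 2×5 + 1
5 = 5×1 + 0  (stop)
So 43/16 = [2; 1, 2, 5].

[2; 1, 2, 5]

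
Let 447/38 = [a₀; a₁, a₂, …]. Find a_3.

447 = 11·38 + 29   →  a_0 = 11
38 = 1·29 + 9   →  a_1 = 1
29 = 3·9 + 2   →  a_2 = 3
9 = 4·2 + 1   →  a_3 = 4

4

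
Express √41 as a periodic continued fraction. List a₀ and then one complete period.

[6; 2, 2, 12]

a₀ = ⌊√41⌋ = 6.
With m₀=0, d₀=1 and mₖ₊₁ = dₖaₖ − mₖ, dₖ₊₁ = (n − mₖ₊₁²)/dₖ, aₖ₊₁ = ⌊(a₀+mₖ₊₁)/dₖ₊₁⌋:
  k=1: m=6, d=5, a=2
  k=2: m=4, d=5, a=2
  k=3: m=6, d=1, a=12
d=1 and a=2a₀=12 at k=3, so the next step gives (m, d) = (6, 5) again — its k=1 value — and the period has length 3.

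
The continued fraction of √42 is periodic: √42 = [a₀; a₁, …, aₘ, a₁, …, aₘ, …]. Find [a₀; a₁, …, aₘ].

[6; 2, 12]

a₀ = ⌊√42⌋ = 6.
With m₀=0, d₀=1 and mₖ₊₁ = dₖaₖ − mₖ, dₖ₊₁ = (n − mₖ₊₁²)/dₖ, aₖ₊₁ = ⌊(a₀+mₖ₊₁)/dₖ₊₁⌋:
  k=1: m=6, d=6, a=2
  k=2: m=6, d=1, a=12
d=1 and a=2a₀=12 at k=2, so the next step gives (m, d) = (6, 6) again — its k=1 value — and the period has length 2.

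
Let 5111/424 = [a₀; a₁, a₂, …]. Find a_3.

5111 = 12·424 + 23   →  a_0 = 12
424 = 18·23 + 10   →  a_1 = 18
23 = 2·10 + 3   →  a_2 = 2
10 = 3·3 + 1   →  a_3 = 3

3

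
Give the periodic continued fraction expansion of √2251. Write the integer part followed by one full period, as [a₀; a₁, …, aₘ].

[47; 2, 4, 47, 4, 2, 94]

a₀ = ⌊√2251⌋ = 47.
With m₀=0, d₀=1 and mₖ₊₁ = dₖaₖ − mₖ, dₖ₊₁ = (n − mₖ₊₁²)/dₖ, aₖ₊₁ = ⌊(a₀+mₖ₊₁)/dₖ₊₁⌋:
  k=1: m=47, d=42, a=2
  k=2: m=37, d=21, a=4
  k=3: m=47, d=2, a=47
  k=4: m=47, d=21, a=4
  k=5: m=37, d=42, a=2
  k=6: m=47, d=1, a=94
d=1 and a=2a₀=94 at k=6, so the next step gives (m, d) = (47, 42) again — its k=1 value — and the period has length 6.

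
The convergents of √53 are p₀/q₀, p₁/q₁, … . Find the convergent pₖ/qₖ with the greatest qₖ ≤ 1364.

7979/1096

√53 = [7; 3, 1, 1, 3, 14, …] (period length 5).
Convergents:
  p_0/q_0 = 7/1
  p_1/q_1 = 22/3
  p_2/q_2 = 29/4
  p_3/q_3 = 51/7
  p_4/q_4 = 182/25
  p_5/q_5 = 2599/357
  p_6/q_6 = 7979/1096
  p_7/q_7 = 10578/1453
q_6 = 1096 ≤ 1364 < 1453 = q_7, so the answer is 7979/1096.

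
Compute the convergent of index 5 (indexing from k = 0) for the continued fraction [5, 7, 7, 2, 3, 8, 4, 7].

15806/3075

Using pₖ = aₖpₖ₋₁ + pₖ₋₂, qₖ = aₖqₖ₋₁ + qₖ₋₂ (with p₋₁=1, p₋₂=0, q₋₁=0, q₋₂=1):
  k=0: a=5, p=5, q=1
  k=1: a=7, p=36, q=7
  k=2: a=7, p=257, q=50
  k=3: a=2, p=550, q=107
  k=4: a=3, p=1907, q=371
  k=5: a=8, p=15806, q=3075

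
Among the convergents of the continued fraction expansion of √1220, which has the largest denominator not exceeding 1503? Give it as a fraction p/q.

√1220 = [34; 1, 12, 1, 68, …] (period length 4).
Convergents:
  p_0/q_0 = 34/1
  p_1/q_1 = 35/1
  p_2/q_2 = 454/13
  p_3/q_3 = 489/14
  p_4/q_4 = 33706/965
  p_5/q_5 = 34195/979
  p_6/q_6 = 444046/12713
q_5 = 979 ≤ 1503 < 12713 = q_6, so the answer is 34195/979.

34195/979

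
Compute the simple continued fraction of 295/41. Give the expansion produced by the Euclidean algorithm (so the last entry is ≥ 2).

[7; 5, 8]

295 = 7·41 + 8
41 = 5·8 + 1
8 = 8·1 + 0  (stop)
So 295/41 = [7; 5, 8].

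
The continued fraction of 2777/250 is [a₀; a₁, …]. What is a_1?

9

2777 = 11·250 + 27   →  a_0 = 11
250 = 9·27 + 7   →  a_1 = 9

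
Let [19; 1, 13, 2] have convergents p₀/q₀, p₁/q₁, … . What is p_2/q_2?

279/14

Using pₖ = aₖpₖ₋₁ + pₖ₋₂, qₖ = aₖqₖ₋₁ + qₖ₋₂ (with p₋₁=1, p₋₂=0, q₋₁=0, q₋₂=1):
  k=0: a=19, p=19, q=1
  k=1: a=1, p=20, q=1
  k=2: a=13, p=279, q=14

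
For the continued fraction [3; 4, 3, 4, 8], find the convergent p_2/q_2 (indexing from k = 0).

Using pₖ = aₖpₖ₋₁ + pₖ₋₂, qₖ = aₖqₖ₋₁ + qₖ₋₂ (with p₋₁=1, p₋₂=0, q₋₁=0, q₋₂=1):
  k=0: a=3, p=3, q=1
  k=1: a=4, p=13, q=4
  k=2: a=3, p=42, q=13

42/13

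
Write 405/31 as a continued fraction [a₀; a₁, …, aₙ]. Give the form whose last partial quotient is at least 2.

[13; 15, 2]

405 = 13·31 + 2
31 = 15·2 + 1
2 = 2·1 + 0  (stop)
So 405/31 = [13; 15, 2].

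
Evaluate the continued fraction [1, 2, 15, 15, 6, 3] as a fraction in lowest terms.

Using pₖ = aₖpₖ₋₁ + pₖ₋₂ and qₖ = aₖqₖ₋₁ + qₖ₋₂:
  k=0: a=1, p=1, q=1
  k=1: a=2, p=3, q=2
  k=2: a=15, p=46, q=31
  k=3: a=15, p=693, q=467
  k=4: a=6, p=4204, q=2833
  k=5: a=3, p=13305, q=8966

13305/8966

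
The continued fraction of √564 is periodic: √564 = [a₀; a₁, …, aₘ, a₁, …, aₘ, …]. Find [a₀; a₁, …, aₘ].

a₀ = ⌊√564⌋ = 23.

[23; 1, 2, 1, 46]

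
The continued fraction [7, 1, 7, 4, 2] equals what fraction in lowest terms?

583/74

Using pₖ = aₖpₖ₋₁ + pₖ₋₂ and qₖ = aₖqₖ₋₁ + qₖ₋₂:
  k=0: a=7, p=7, q=1
  k=1: a=1, p=8, q=1
  k=2: a=7, p=63, q=8
  k=3: a=4, p=260, q=33
  k=4: a=2, p=583, q=74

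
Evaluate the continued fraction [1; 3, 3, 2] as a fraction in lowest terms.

30/23

Fold from the inside: start with 2/1.
  3 + 1/2 = 7/2
  3 + 2/7 = 23/7
  1 + 7/23 = 30/23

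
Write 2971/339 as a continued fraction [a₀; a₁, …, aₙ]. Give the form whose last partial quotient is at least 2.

2971 = 8×339 + 259
339 = 1×259 + 80
259 = 3×80 + 19
80 = 4×19 + 4
19 = 4×4 + 3
4 = 1×3 + 1
3 = 3×1 + 0  (stop)
So 2971/339 = [8; 1, 3, 4, 4, 1, 3].

[8; 1, 3, 4, 4, 1, 3]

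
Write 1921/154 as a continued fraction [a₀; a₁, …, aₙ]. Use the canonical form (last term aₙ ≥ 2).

1921 = 12×154 + 73
154 = 2×73 + 8
73 = 9×8 + 1
8 = 8×1 + 0  (stop)
So 1921/154 = [12; 2, 9, 8].

[12; 2, 9, 8]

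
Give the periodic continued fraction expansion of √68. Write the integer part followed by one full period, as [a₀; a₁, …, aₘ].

[8; 4, 16]

a₀ = ⌊√68⌋ = 8.
With m₀=0, d₀=1 and mₖ₊₁ = dₖaₖ − mₖ, dₖ₊₁ = (n − mₖ₊₁²)/dₖ, aₖ₊₁ = ⌊(a₀+mₖ₊₁)/dₖ₊₁⌋:
  k=1: m=8, d=4, a=4
  k=2: m=8, d=1, a=16
d=1 and a=2a₀=16 at k=2, so the next step gives (m, d) = (8, 4) again — its k=1 value — and the period has length 2.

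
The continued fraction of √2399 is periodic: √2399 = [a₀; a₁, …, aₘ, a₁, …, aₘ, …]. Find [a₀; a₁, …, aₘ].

a₀ = ⌊√2399⌋ = 48.

[48; 1, 47, 1, 96]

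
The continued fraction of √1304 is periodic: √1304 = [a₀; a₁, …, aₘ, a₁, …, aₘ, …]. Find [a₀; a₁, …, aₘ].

[36; 9, 72]

a₀ = ⌊√1304⌋ = 36.
With m₀=0, d₀=1 and mₖ₊₁ = dₖaₖ − mₖ, dₖ₊₁ = (n − mₖ₊₁²)/dₖ, aₖ₊₁ = ⌊(a₀+mₖ₊₁)/dₖ₊₁⌋:
  k=1: m=36, d=8, a=9
  k=2: m=36, d=1, a=72
d=1 and a=2a₀=72 at k=2, so the next step gives (m, d) = (36, 8) again — its k=1 value — and the period has length 2.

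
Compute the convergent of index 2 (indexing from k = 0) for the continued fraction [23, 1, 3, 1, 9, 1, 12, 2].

95/4

Using pₖ = aₖpₖ₋₁ + pₖ₋₂, qₖ = aₖqₖ₋₁ + qₖ₋₂ (with p₋₁=1, p₋₂=0, q₋₁=0, q₋₂=1):
  k=0: a=23, p=23, q=1
  k=1: a=1, p=24, q=1
  k=2: a=3, p=95, q=4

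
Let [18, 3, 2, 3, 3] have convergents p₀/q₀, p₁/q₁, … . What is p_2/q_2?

128/7

Using pₖ = aₖpₖ₋₁ + pₖ₋₂, qₖ = aₖqₖ₋₁ + qₖ₋₂ (with p₋₁=1, p₋₂=0, q₋₁=0, q₋₂=1):
  k=0: a=18, p=18, q=1
  k=1: a=3, p=55, q=3
  k=2: a=2, p=128, q=7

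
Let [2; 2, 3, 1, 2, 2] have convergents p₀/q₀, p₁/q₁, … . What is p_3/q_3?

Using pₖ = aₖpₖ₋₁ + pₖ₋₂, qₖ = aₖqₖ₋₁ + qₖ₋₂ (with p₋₁=1, p₋₂=0, q₋₁=0, q₋₂=1):
  k=0: a=2, p=2, q=1
  k=1: a=2, p=5, q=2
  k=2: a=3, p=17, q=7
  k=3: a=1, p=22, q=9

22/9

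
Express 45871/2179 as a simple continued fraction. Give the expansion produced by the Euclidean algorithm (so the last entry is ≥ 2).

[21; 19, 2, 5, 10]

45871 = 21*2179 + 112
2179 = 19*112 + 51
112 = 2*51 + 10
51 = 5*10 + 1
10 = 10*1 + 0  (stop)
So 45871/2179 = [21; 19, 2, 5, 10].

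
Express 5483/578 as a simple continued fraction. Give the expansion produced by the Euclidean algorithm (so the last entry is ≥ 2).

[9; 2, 17, 1, 1, 3, 2]

5483 = 9·578 + 281
578 = 2·281 + 16
281 = 17·16 + 9
16 = 1·9 + 7
9 = 1·7 + 2
7 = 3·2 + 1
2 = 2·1 + 0  (stop)
So 5483/578 = [9; 2, 17, 1, 1, 3, 2].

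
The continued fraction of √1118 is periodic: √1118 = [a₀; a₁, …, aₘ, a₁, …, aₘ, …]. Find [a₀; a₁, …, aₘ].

a₀ = ⌊√1118⌋ = 33.
With m₀=0, d₀=1 and mₖ₊₁ = dₖaₖ − mₖ, dₖ₊₁ = (n − mₖ₊₁²)/dₖ, aₖ₊₁ = ⌊(a₀+mₖ₊₁)/dₖ₊₁⌋:
  k=1: m=33, d=29, a=2
  k=2: m=25, d=17, a=3
  k=3: m=26, d=26, a=2
  k=4: m=26, d=17, a=3
  k=5: m=25, d=29, a=2
  k=6: m=33, d=1, a=66
d=1 and a=2a₀=66 at k=6, so the next step gives (m, d) = (33, 29) again — its k=1 value — and the period has length 6.

[33; 2, 3, 2, 3, 2, 66]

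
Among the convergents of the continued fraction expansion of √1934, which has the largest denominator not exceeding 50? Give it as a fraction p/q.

√1934 = [43; 1, 42, 1, 86, …] (period length 4).
Convergents:
  p_0/q_0 = 43/1
  p_1/q_1 = 44/1
  p_2/q_2 = 1891/43
  p_3/q_3 = 1935/44
  p_4/q_4 = 168301/3827
q_3 = 44 ≤ 50 < 3827 = q_4, so the answer is 1935/44.

1935/44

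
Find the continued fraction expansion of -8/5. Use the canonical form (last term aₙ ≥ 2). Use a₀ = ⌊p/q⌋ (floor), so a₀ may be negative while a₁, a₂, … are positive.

-8 = -2*5 + 2
5 = 2*2 + 1
2 = 2*1 + 0  (stop)
So -8/5 = [-2; 2, 2].

[-2; 2, 2]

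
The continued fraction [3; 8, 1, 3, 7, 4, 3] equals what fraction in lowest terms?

10610/3407

Using pₖ = aₖpₖ₋₁ + pₖ₋₂ and qₖ = aₖqₖ₋₁ + qₖ₋₂:
  k=0: a=3, p=3, q=1
  k=1: a=8, p=25, q=8
  k=2: a=1, p=28, q=9
  k=3: a=3, p=109, q=35
  k=4: a=7, p=791, q=254
  k=5: a=4, p=3273, q=1051
  k=6: a=3, p=10610, q=3407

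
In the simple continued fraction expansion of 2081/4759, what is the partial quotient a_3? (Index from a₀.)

2

2081 = 0·4759 + 2081   →  a_0 = 0
4759 = 2·2081 + 597   →  a_1 = 2
2081 = 3·597 + 290   →  a_2 = 3
597 = 2·290 + 17   →  a_3 = 2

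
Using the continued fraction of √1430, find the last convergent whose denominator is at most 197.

2458/65

√1430 = [37; 1, 4, 2, 2, 2, 4, 1, 74, …] (period length 8).
Convergents:
  p_0/q_0 = 37/1
  p_1/q_1 = 38/1
  p_2/q_2 = 189/5
  p_3/q_3 = 416/11
  p_4/q_4 = 1021/27
  p_5/q_5 = 2458/65
  p_6/q_6 = 10853/287
q_5 = 65 ≤ 197 < 287 = q_6, so the answer is 2458/65.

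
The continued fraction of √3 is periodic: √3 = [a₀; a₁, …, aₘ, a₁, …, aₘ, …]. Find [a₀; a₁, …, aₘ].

[1; 1, 2]

a₀ = ⌊√3⌋ = 1.
With m₀=0, d₀=1 and mₖ₊₁ = dₖaₖ − mₖ, dₖ₊₁ = (n − mₖ₊₁²)/dₖ, aₖ₊₁ = ⌊(a₀+mₖ₊₁)/dₖ₊₁⌋:
  k=1: m=1, d=2, a=1
  k=2: m=1, d=1, a=2
d=1 and a=2a₀=2 at k=2, so the next step gives (m, d) = (1, 2) again — its k=1 value — and the period has length 2.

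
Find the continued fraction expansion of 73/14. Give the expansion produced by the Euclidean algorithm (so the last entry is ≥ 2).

73 = 5·14 + 3
14 = 4·3 + 2
3 = 1·2 + 1
2 = 2·1 + 0  (stop)
So 73/14 = [5; 4, 1, 2].

[5; 4, 1, 2]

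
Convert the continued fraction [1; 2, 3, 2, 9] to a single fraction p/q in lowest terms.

217/151

Fold from the inside: start with 9/1.
  2 + 1/9 = 19/9
  3 + 9/19 = 66/19
  2 + 19/66 = 151/66
  1 + 66/151 = 217/151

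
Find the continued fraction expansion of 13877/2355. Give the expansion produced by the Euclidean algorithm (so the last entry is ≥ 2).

[5; 1, 8, 3, 4, 9, 2]

13877 = 5·2355 + 2102
2355 = 1·2102 + 253
2102 = 8·253 + 78
253 = 3·78 + 19
78 = 4·19 + 2
19 = 9·2 + 1
2 = 2·1 + 0  (stop)
So 13877/2355 = [5; 1, 8, 3, 4, 9, 2].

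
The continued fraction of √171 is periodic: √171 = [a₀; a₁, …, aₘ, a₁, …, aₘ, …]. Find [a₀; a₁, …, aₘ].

a₀ = ⌊√171⌋ = 13.
With m₀=0, d₀=1 and mₖ₊₁ = dₖaₖ − mₖ, dₖ₊₁ = (n − mₖ₊₁²)/dₖ, aₖ₊₁ = ⌊(a₀+mₖ₊₁)/dₖ₊₁⌋:
  k=1: m=13, d=2, a=13
  k=2: m=13, d=1, a=26
d=1 and a=2a₀=26 at k=2, so the next step gives (m, d) = (13, 2) again — its k=1 value — and the period has length 2.

[13; 13, 26]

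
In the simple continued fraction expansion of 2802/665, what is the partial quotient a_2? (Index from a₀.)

2802 = 4·665 + 142   →  a_0 = 4
665 = 4·142 + 97   →  a_1 = 4
142 = 1·97 + 45   →  a_2 = 1

1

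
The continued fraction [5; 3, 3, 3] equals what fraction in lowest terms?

175/33

Fold from the inside: start with 3/1.
  3 + 1/3 = 10/3
  3 + 3/10 = 33/10
  5 + 10/33 = 175/33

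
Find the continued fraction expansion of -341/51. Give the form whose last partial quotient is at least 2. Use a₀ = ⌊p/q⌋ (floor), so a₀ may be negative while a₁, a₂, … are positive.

[-7; 3, 5, 3]

-341 = -7·51 + 16
51 = 3·16 + 3
16 = 5·3 + 1
3 = 3·1 + 0  (stop)
So -341/51 = [-7; 3, 5, 3].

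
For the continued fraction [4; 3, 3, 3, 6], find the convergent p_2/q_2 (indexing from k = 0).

43/10

Using pₖ = aₖpₖ₋₁ + pₖ₋₂, qₖ = aₖqₖ₋₁ + qₖ₋₂ (with p₋₁=1, p₋₂=0, q₋₁=0, q₋₂=1):
  k=0: a=4, p=4, q=1
  k=1: a=3, p=13, q=3
  k=2: a=3, p=43, q=10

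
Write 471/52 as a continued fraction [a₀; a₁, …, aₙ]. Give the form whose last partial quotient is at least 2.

471 = 9*52 + 3
52 = 17*3 + 1
3 = 3*1 + 0  (stop)
So 471/52 = [9; 17, 3].

[9; 17, 3]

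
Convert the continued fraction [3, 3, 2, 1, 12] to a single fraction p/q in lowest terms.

419/127

Using pₖ = aₖpₖ₋₁ + pₖ₋₂ and qₖ = aₖqₖ₋₁ + qₖ₋₂:
  k=0: a=3, p=3, q=1
  k=1: a=3, p=10, q=3
  k=2: a=2, p=23, q=7
  k=3: a=1, p=33, q=10
  k=4: a=12, p=419, q=127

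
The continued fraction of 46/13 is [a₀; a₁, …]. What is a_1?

1

46 = 3·13 + 7   →  a_0 = 3
13 = 1·7 + 6   →  a_1 = 1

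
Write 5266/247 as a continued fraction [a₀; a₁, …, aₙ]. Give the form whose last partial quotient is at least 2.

5266 = 21×247 + 79
247 = 3×79 + 10
79 = 7×10 + 9
10 = 1×9 + 1
9 = 9×1 + 0  (stop)
So 5266/247 = [21; 3, 7, 1, 9].

[21; 3, 7, 1, 9]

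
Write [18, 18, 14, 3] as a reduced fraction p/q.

14029/777

Using pₖ = aₖpₖ₋₁ + pₖ₋₂ and qₖ = aₖqₖ₋₁ + qₖ₋₂:
  k=0: a=18, p=18, q=1
  k=1: a=18, p=325, q=18
  k=2: a=14, p=4568, q=253
  k=3: a=3, p=14029, q=777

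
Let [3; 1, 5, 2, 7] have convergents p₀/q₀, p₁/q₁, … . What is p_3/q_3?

50/13

Using pₖ = aₖpₖ₋₁ + pₖ₋₂, qₖ = aₖqₖ₋₁ + qₖ₋₂ (with p₋₁=1, p₋₂=0, q₋₁=0, q₋₂=1):
  k=0: a=3, p=3, q=1
  k=1: a=1, p=4, q=1
  k=2: a=5, p=23, q=6
  k=3: a=2, p=50, q=13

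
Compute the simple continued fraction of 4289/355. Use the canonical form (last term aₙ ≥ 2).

[12; 12, 4, 7]

4289 = 12·355 + 29
355 = 12·29 + 7
29 = 4·7 + 1
7 = 7·1 + 0  (stop)
So 4289/355 = [12; 12, 4, 7].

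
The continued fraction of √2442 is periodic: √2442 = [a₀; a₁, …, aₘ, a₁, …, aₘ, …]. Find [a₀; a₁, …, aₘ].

a₀ = ⌊√2442⌋ = 49.
With m₀=0, d₀=1 and mₖ₊₁ = dₖaₖ − mₖ, dₖ₊₁ = (n − mₖ₊₁²)/dₖ, aₖ₊₁ = ⌊(a₀+mₖ₊₁)/dₖ₊₁⌋:
  k=1: m=49, d=41, a=2
  k=2: m=33, d=33, a=2
  k=3: m=33, d=41, a=2
  k=4: m=49, d=1, a=98
d=1 and a=2a₀=98 at k=4, so the next step gives (m, d) = (49, 41) again — its k=1 value — and the period has length 4.

[49; 2, 2, 2, 98]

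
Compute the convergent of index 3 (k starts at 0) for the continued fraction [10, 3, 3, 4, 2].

Using pₖ = aₖpₖ₋₁ + pₖ₋₂, qₖ = aₖqₖ₋₁ + qₖ₋₂ (with p₋₁=1, p₋₂=0, q₋₁=0, q₋₂=1):
  k=0: a=10, p=10, q=1
  k=1: a=3, p=31, q=3
  k=2: a=3, p=103, q=10
  k=3: a=4, p=443, q=43

443/43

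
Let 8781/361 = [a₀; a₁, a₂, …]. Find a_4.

8781 = 24·361 + 117   →  a_0 = 24
361 = 3·117 + 10   →  a_1 = 3
117 = 11·10 + 7   →  a_2 = 11
10 = 1·7 + 3   →  a_3 = 1
7 = 2·3 + 1   →  a_4 = 2

2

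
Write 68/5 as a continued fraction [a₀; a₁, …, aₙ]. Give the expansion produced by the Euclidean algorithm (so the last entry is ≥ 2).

68 = 13·5 + 3
5 = 1·3 + 2
3 = 1·2 + 1
2 = 2·1 + 0  (stop)
So 68/5 = [13; 1, 1, 2].

[13; 1, 1, 2]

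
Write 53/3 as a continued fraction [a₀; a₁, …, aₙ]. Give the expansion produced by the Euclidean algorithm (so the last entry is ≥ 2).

[17; 1, 2]

53 = 17×3 + 2
3 = 1×2 + 1
2 = 2×1 + 0  (stop)
So 53/3 = [17; 1, 2].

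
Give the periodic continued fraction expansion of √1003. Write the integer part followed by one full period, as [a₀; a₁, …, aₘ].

a₀ = ⌊√1003⌋ = 31.
With m₀=0, d₀=1 and mₖ₊₁ = dₖaₖ − mₖ, dₖ₊₁ = (n − mₖ₊₁²)/dₖ, aₖ₊₁ = ⌊(a₀+mₖ₊₁)/dₖ₊₁⌋:
  k=1: m=31, d=42, a=1
  k=2: m=11, d=21, a=2
  k=3: m=31, d=2, a=31
  k=4: m=31, d=21, a=2
  k=5: m=11, d=42, a=1
  k=6: m=31, d=1, a=62
d=1 and a=2a₀=62 at k=6, so the next step gives (m, d) = (31, 42) again — its k=1 value — and the period has length 6.

[31; 1, 2, 31, 2, 1, 62]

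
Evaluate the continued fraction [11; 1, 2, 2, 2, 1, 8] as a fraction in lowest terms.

2447/209

Using pₖ = aₖpₖ₋₁ + pₖ₋₂ and qₖ = aₖqₖ₋₁ + qₖ₋₂:
  k=0: a=11, p=11, q=1
  k=1: a=1, p=12, q=1
  k=2: a=2, p=35, q=3
  k=3: a=2, p=82, q=7
  k=4: a=2, p=199, q=17
  k=5: a=1, p=281, q=24
  k=6: a=8, p=2447, q=209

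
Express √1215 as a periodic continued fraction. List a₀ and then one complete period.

[34; 1, 5, 1, 68]

a₀ = ⌊√1215⌋ = 34.
With m₀=0, d₀=1 and mₖ₊₁ = dₖaₖ − mₖ, dₖ₊₁ = (n − mₖ₊₁²)/dₖ, aₖ₊₁ = ⌊(a₀+mₖ₊₁)/dₖ₊₁⌋:
  k=1: m=34, d=59, a=1
  k=2: m=25, d=10, a=5
  k=3: m=25, d=59, a=1
  k=4: m=34, d=1, a=68
d=1 and a=2a₀=68 at k=4, so the next step gives (m, d) = (34, 59) again — its k=1 value — and the period has length 4.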